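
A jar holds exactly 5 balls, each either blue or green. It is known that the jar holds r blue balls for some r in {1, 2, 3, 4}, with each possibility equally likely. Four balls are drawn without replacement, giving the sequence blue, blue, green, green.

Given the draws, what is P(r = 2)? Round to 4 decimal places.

0.5000

For each hypothesis, P(data | H) works out to: P(data | r = 1) = (1/5)(0/4) = 0; P(data | r = 2) = (2/5)(1/4)(3/3)(2/2) = 1/10; P(data | r = 3) = (3/5)(2/4)(2/3)(1/2) = 1/10; P(data | r = 4) = (4/5)(3/4)(1/3)(0/2) = 0.
The prior-weighted likelihoods are 1/4 · 0 = 0, 1/4 · 1/10 = 1/40, 1/4 · 1/10 = 1/40, 1/4 · 0 = 0; with total 1/20.
By Bayes' rule, P(r = 2 | data) = (1/40) / (1/20) = 1/2.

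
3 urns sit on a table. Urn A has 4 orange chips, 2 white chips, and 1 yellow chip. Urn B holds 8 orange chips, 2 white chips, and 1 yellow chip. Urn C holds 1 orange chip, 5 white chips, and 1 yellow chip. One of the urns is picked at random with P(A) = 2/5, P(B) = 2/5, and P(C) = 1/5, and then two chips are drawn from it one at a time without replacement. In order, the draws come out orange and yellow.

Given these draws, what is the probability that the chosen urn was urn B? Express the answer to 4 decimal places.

Under each hypothesis, the probability of the observed sequence is: P(data | urn A) = (4/7)(1/6) = 0.095238; P(data | urn B) = (8/11)(1/10) = 0.072727; P(data | urn C) = (1/7)(1/6) = 0.02381.
Weighting by the prior gives 2/5 · 0.095238 = 0.038095, 2/5 · 0.072727 = 0.029091, 1/5 · 0.02381 = 0.0047619; summing to 0.071948.
So P(urn B | data) = (0.029091) / (0.071948) = 0.40433.

0.4043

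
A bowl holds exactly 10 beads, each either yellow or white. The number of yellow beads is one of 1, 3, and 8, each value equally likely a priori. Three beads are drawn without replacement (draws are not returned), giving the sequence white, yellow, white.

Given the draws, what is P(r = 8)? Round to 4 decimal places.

For each hypothesis, P(data | H) works out to: P(data | r = 1) = (9/10)(1/9)(8/8) = 0.1; P(data | r = 3) = (7/10)(3/9)(6/8) = 0.175; P(data | r = 8) = (2/10)(8/9)(1/8) = 0.022222.
Multiplying each by its prior: 1/3 · 0.1 = 0.033333, 1/3 · 0.175 = 0.058333, 1/3 · 0.022222 = 0.0074074; summing to 0.099074.
So P(r = 8 | data) = (0.0074074) / (0.099074) = 0.074766.

0.0748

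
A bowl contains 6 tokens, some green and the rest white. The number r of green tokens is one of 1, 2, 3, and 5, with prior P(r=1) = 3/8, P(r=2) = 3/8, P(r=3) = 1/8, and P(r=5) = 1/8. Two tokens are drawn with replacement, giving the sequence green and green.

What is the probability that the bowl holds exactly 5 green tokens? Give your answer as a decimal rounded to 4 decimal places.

0.5102

Compute the likelihood of the observed sequence for each case: P(data | r = 1) = (1/6)(1/6) = 1/36; P(data | r = 2) = (2/6)(2/6) = 1/9; P(data | r = 3) = (3/6)(3/6) = 1/4; P(data | r = 5) = (5/6)(5/6) = 25/36.
Weighting by the prior gives 3/8 · 1/36 = 1/96, 3/8 · 1/9 = 1/24, 1/8 · 1/4 = 1/32, 1/8 · 25/36 = 25/288; with total 49/288.
Hence P(r = 5 | data) = (25/288) / (49/288) = 25/49.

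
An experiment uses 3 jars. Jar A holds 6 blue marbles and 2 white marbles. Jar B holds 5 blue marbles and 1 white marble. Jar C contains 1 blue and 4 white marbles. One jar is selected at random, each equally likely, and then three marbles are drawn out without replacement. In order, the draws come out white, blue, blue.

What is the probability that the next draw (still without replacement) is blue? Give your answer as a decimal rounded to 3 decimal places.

For each hypothesis, P(data | H) works out to: P(data | jar A) = (2/8)(6/7)(5/6) = 5/28; P(data | jar B) = (1/6)(5/5)(4/4) = 1/6; P(data | jar C) = (4/5)(1/4)(0/3) = 0.
Weighting by the prior gives 1/3 · 5/28 = 5/84, 1/3 · 1/6 = 1/18, 1/3 · 0 = 0; these sum to 29/252.
The posterior is then P(jar A | data) = 15/29, P(jar B | data) = 14/29, P(jar C | data) = 0.
So P(blue next | data) = Σ P(blue next | H) P(H | data) = (4/5)(15/29) + (1)(14/29) = 26/29.

0.897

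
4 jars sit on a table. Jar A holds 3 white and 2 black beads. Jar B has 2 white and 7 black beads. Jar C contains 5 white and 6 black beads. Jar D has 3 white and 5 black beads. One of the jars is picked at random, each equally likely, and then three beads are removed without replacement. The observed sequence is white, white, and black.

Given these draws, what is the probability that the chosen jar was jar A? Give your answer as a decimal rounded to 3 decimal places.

For each hypothesis, P(data | H) works out to: P(data | jar A) = (3/5)(2/4)(2/3) = 0.2; P(data | jar B) = (2/9)(1/8)(7/7) = 0.027778; P(data | jar C) = (5/11)(4/10)(6/9) = 0.12121; P(data | jar D) = (3/8)(2/7)(5/6) = 0.089286.
Multiplying each by its prior: 1/4 · 0.2 = 0.05, 1/4 · 0.027778 = 0.0069444, 1/4 · 0.12121 = 0.030303, 1/4 · 0.089286 = 0.022321; with total 0.10957.
Therefore the posterior P(jar A | data) = (0.05) / (0.10957) = 0.45633.

0.456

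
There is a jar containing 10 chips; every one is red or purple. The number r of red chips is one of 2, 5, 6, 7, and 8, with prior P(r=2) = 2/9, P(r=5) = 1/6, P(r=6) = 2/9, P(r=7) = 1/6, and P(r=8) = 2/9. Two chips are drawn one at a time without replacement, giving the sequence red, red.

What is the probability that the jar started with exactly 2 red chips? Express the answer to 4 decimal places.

The likelihood of the observed sequence under each hypothesis: P(data | r = 2) = (2/10)(1/9) = 1/45; P(data | r = 5) = (5/10)(4/9) = 2/9; P(data | r = 6) = (6/10)(5/9) = 1/3; P(data | r = 7) = (7/10)(6/9) = 7/15; P(data | r = 8) = (8/10)(7/9) = 28/45.
Multiplying each by its prior: 2/9 · 1/45 = 2/405, 1/6 · 2/9 = 1/27, 2/9 · 1/3 = 2/27, 1/6 · 7/15 = 7/90, 2/9 · 28/45 = 56/405; with total 269/810.
Therefore the posterior P(r = 2 | data) = (2/405) / (269/810) = 4/269.

0.0149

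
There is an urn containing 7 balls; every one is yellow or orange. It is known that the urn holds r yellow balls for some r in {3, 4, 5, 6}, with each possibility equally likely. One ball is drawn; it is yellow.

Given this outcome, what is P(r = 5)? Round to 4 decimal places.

0.2778

The likelihood of this draw under each hypothesis: P(data | r = 3) = (3/7) = 3/7; P(data | r = 4) = (4/7) = 4/7; P(data | r = 5) = (5/7) = 5/7; P(data | r = 6) = (6/7) = 6/7.
The prior-weighted likelihoods are 1/4 · 3/7 = 3/28, 1/4 · 4/7 = 1/7, 1/4 · 5/7 = 5/28, 1/4 · 6/7 = 3/14; these sum to 9/14.
Hence P(r = 5 | data) = (5/28) / (9/14) = 5/18.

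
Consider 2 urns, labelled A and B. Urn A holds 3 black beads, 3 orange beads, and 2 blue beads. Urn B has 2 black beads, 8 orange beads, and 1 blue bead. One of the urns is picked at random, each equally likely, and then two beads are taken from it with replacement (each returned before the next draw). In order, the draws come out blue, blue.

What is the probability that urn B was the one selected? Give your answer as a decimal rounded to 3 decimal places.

Compute the likelihood of the observed sequence for each case: P(data | urn A) = (2/8)(2/8) = 0.0625; P(data | urn B) = (1/11)(1/11) = 0.0082645.
Weighting by the prior gives 1/2 · 0.0625 = 0.03125, 1/2 · 0.0082645 = 0.0041322; with total 0.035382.
By Bayes' rule, P(urn B | data) = (0.0041322) / (0.035382) = 0.11679.

0.117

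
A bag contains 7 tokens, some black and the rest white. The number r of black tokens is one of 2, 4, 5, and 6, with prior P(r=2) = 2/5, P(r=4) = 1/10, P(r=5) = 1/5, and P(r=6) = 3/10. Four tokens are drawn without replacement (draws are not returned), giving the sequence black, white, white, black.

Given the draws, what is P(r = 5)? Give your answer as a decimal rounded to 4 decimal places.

Compute the likelihood of the observed sequence for each case: P(data | r = 2) = (2/7)(5/6)(4/5)(1/4) = 1/21; P(data | r = 4) = (4/7)(3/6)(2/5)(3/4) = 3/35; P(data | r = 5) = (5/7)(2/6)(1/5)(4/4) = 1/21; P(data | r = 6) = (6/7)(1/6)(0/5) = 0.
Weighting by the prior gives 2/5 · 1/21 = 2/105, 1/10 · 3/35 = 3/350, 1/5 · 1/21 = 1/105, 3/10 · 0 = 0; these sum to 13/350.
By Bayes' rule, P(r = 5 | data) = (1/105) / (13/350) = 10/39.

0.2564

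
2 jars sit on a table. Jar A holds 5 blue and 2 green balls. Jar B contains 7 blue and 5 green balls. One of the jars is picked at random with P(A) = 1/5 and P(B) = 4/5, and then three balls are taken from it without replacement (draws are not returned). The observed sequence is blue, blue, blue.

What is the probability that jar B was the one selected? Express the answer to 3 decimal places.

0.690

The likelihood of the observed sequence under each hypothesis: P(data | jar A) = (5/7)(4/6)(3/5) = 2/7; P(data | jar B) = (7/12)(6/11)(5/10) = 7/44.
The prior-weighted likelihoods are 1/5 · 2/7 = 2/35, 4/5 · 7/44 = 7/55; with total 71/385.
By Bayes' rule, P(jar B | data) = (7/55) / (71/385) = 49/71.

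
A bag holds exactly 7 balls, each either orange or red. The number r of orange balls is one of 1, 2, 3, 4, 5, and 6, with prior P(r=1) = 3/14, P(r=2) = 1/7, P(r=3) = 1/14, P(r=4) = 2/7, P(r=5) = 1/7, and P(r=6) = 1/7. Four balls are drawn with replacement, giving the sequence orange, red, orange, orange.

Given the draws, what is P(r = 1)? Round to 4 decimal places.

For each hypothesis, P(data | H) works out to: P(data | r = 1) = (1/7)(6/7)(1/7)(1/7) = 0.002499; P(data | r = 2) = (2/7)(5/7)(2/7)(2/7) = 0.01666; P(data | r = 3) = (3/7)(4/7)(3/7)(3/7) = 0.044981; P(data | r = 4) = (4/7)(3/7)(4/7)(4/7) = 0.079967; P(data | r = 5) = (5/7)(2/7)(5/7)(5/7) = 0.10412; P(data | r = 6) = (6/7)(1/7)(6/7)(6/7) = 0.089963.
Weighting by the prior gives 3/14 · 0.002499 = 0.00053549, 1/7 · 0.01666 = 0.00238, 1/14 · 0.044981 = 0.0032129, 2/7 · 0.079967 = 0.022848, 1/7 · 0.10412 = 0.014875, 1/7 · 0.089963 = 0.012852; with total 0.056703.
By Bayes' rule, P(r = 1 | data) = (0.00053549) / (0.056703) = 0.0094439.

0.0094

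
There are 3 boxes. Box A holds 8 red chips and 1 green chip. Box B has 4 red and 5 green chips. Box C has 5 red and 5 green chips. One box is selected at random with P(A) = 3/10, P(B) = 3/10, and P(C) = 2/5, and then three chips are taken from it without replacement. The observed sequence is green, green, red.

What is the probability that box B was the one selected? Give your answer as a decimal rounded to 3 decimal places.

0.462

For each hypothesis, P(data | H) works out to: P(data | box A) = (1/9)(0/8) = 0; P(data | box B) = (5/9)(4/8)(4/7) = 10/63; P(data | box C) = (5/10)(4/9)(5/8) = 5/36.
The prior-weighted likelihoods are 3/10 · 0 = 0, 3/10 · 10/63 = 1/21, 2/5 · 5/36 = 1/18; with total 13/126.
Therefore the posterior P(box B | data) = (1/21) / (13/126) = 6/13.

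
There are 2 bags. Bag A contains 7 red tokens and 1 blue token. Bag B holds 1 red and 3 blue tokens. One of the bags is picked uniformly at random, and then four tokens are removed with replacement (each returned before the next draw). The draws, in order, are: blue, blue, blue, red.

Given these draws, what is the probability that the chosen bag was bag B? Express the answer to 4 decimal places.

0.9841

For each hypothesis, P(data | H) works out to: P(data | bag A) = (1/8)(1/8)(1/8)(7/8) = 0.001709; P(data | bag B) = (3/4)(3/4)(3/4)(1/4) = 0.10547.
Weighting by the prior gives 1/2 · 0.001709 = 0.00085449, 1/2 · 0.10547 = 0.052734; summing to 0.053589.
Hence P(bag B | data) = (0.052734) / (0.053589) = 0.98405.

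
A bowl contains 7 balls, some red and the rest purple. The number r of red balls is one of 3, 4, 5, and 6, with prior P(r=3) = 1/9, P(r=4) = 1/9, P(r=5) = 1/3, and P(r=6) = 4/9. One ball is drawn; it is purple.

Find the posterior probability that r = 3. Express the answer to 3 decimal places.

Under each hypothesis, the probability of this draw is: P(data | r = 3) = (4/7) = 4/7; P(data | r = 4) = (3/7) = 3/7; P(data | r = 5) = (2/7) = 2/7; P(data | r = 6) = (1/7) = 1/7.
Multiplying each by its prior: 1/9 · 4/7 = 4/63, 1/9 · 3/7 = 1/21, 1/3 · 2/7 = 2/21, 4/9 · 1/7 = 4/63; these sum to 17/63.
Hence P(r = 3 | data) = (4/63) / (17/63) = 4/17.

0.235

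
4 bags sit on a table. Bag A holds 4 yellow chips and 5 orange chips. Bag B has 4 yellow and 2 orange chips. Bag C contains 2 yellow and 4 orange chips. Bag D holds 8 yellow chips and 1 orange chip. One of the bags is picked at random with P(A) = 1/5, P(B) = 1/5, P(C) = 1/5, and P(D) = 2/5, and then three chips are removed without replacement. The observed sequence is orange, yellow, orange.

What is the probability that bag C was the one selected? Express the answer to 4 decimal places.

Under each hypothesis, the probability of the observed sequence is: P(data | bag A) = (5/9)(4/8)(4/7) = 0.15873; P(data | bag B) = (2/6)(4/5)(1/4) = 0.066667; P(data | bag C) = (4/6)(2/5)(3/4) = 0.2; P(data | bag D) = (1/9)(8/8)(0/7) = 0.
The prior-weighted likelihoods are 1/5 · 0.15873 = 0.031746, 1/5 · 0.066667 = 0.013333, 1/5 · 0.2 = 0.04, 2/5 · 0 = 0; summing to 0.085079.
So P(bag C | data) = (0.04) / (0.085079) = 0.47015.

0.4701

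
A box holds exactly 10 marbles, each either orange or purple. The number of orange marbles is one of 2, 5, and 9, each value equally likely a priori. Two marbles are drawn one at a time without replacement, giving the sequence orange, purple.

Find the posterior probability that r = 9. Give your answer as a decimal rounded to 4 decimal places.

0.1800

The likelihood of the observed sequence under each hypothesis: P(data | r = 2) = (2/10)(8/9) = 8/45; P(data | r = 5) = (5/10)(5/9) = 5/18; P(data | r = 9) = (9/10)(1/9) = 1/10.
Multiplying each by its prior: 1/3 · 8/45 = 8/135, 1/3 · 5/18 = 5/54, 1/3 · 1/10 = 1/30; these sum to 5/27.
So P(r = 9 | data) = (1/30) / (5/27) = 9/50.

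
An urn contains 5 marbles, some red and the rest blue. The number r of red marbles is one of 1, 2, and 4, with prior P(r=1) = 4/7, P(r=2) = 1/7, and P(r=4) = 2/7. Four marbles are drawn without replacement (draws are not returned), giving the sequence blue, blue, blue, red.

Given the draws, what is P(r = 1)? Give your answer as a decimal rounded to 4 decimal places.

0.8889

The likelihood of the observed sequence under each hypothesis: P(data | r = 1) = (4/5)(3/4)(2/3)(1/2) = 1/5; P(data | r = 2) = (3/5)(2/4)(1/3)(2/2) = 1/10; P(data | r = 4) = (1/5)(0/4) = 0.
Weighting by the prior gives 4/7 · 1/5 = 4/35, 1/7 · 1/10 = 1/70, 2/7 · 0 = 0; these sum to 9/70.
Hence P(r = 1 | data) = (4/35) / (9/70) = 8/9.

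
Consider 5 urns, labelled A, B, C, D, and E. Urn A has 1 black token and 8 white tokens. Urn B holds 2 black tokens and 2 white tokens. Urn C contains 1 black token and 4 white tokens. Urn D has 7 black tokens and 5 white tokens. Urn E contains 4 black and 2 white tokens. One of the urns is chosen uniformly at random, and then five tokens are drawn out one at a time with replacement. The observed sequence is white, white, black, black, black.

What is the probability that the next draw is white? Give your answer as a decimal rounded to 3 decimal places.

0.439

Compute the likelihood of the observed sequence for each case: P(data | urn A) = (8/9)(8/9)(1/9)(1/9)(1/9) = 0.0010838; P(data | urn B) = (2/4)(2/4)(2/4)(2/4)(2/4) = 0.03125; P(data | urn C) = (4/5)(4/5)(1/5)(1/5)(1/5) = 0.00512; P(data | urn D) = (5/12)(5/12)(7/12)(7/12)(7/12) = 0.034461; P(data | urn E) = (2/6)(2/6)(4/6)(4/6)(4/6) = 0.032922.
Multiplying each by its prior: 1/5 · 0.0010838 = 0.00021677, 1/5 · 0.03125 = 0.00625, 1/5 · 0.00512 = 0.001024, 1/5 · 0.034461 = 0.0068922, 1/5 · 0.032922 = 0.0065844; with total 0.020967.
Normalising, the posterior is P(urn A | data) = 0.010338, P(urn B | data) = 0.29808, P(urn C | data) = 0.048838, P(urn D | data) = 0.32871, P(urn E | data) = 0.31403.
The predictive probability is P(white next | data) = (8/9)(0.010338) + (1/2)(0.29808) + (4/5)(0.048838) + (5/12)(0.32871) + (1/3)(0.31403) = 0.43894.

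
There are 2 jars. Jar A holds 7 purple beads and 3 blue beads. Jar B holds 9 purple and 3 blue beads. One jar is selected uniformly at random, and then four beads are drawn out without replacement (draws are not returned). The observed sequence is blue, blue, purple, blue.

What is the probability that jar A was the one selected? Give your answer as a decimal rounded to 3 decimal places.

0.647

The likelihood of the observed sequence under each hypothesis: P(data | jar A) = (3/10)(2/9)(7/8)(1/7) = 0.0083333; P(data | jar B) = (3/12)(2/11)(9/10)(1/9) = 0.0045455.
Weighting by the prior gives 1/2 · 0.0083333 = 0.0041667, 1/2 · 0.0045455 = 0.0022727; summing to 0.0064394.
Therefore the posterior P(jar A | data) = (0.0041667) / (0.0064394) = 0.64706.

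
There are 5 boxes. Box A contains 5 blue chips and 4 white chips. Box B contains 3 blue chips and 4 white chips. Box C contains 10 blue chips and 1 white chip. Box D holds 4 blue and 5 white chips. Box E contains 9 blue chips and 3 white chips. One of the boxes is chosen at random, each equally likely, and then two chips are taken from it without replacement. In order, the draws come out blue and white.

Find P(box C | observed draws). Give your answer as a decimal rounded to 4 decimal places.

Under each hypothesis, the probability of the observed sequence is: P(data | box A) = (5/9)(4/8) = 0.27778; P(data | box B) = (3/7)(4/6) = 0.28571; P(data | box C) = (10/11)(1/10) = 0.090909; P(data | box D) = (4/9)(5/8) = 0.27778; P(data | box E) = (9/12)(3/11) = 0.20455.
The prior-weighted likelihoods are 1/5 · 0.27778 = 0.055556, 1/5 · 0.28571 = 0.057143, 1/5 · 0.090909 = 0.018182, 1/5 · 0.27778 = 0.055556, 1/5 · 0.20455 = 0.040909; these sum to 0.22734.
So P(box C | data) = (0.018182) / (0.22734) = 0.079975.

0.0800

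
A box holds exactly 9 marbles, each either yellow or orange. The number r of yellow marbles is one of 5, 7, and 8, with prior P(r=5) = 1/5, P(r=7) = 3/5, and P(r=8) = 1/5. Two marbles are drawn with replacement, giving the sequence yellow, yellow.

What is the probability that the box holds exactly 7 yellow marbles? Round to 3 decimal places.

For each hypothesis, P(data | H) works out to: P(data | r = 5) = (5/9)(5/9) = 25/81; P(data | r = 7) = (7/9)(7/9) = 49/81; P(data | r = 8) = (8/9)(8/9) = 64/81.
Weighting by the prior gives 1/5 · 25/81 = 5/81, 3/5 · 49/81 = 49/135, 1/5 · 64/81 = 64/405; these sum to 236/405.
By Bayes' rule, P(r = 7 | data) = (49/135) / (236/405) = 147/236.

0.623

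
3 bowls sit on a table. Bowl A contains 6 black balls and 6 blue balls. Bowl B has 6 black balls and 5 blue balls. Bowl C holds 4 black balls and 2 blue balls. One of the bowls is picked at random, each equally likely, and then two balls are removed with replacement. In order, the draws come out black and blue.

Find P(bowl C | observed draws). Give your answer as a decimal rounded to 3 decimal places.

For each hypothesis, P(data | H) works out to: P(data | bowl A) = (6/12)(6/12) = 0.25; P(data | bowl B) = (6/11)(5/11) = 0.24793; P(data | bowl C) = (4/6)(2/6) = 0.22222.
The prior-weighted likelihoods are 1/3 · 0.25 = 0.083333, 1/3 · 0.24793 = 0.082645, 1/3 · 0.22222 = 0.074074; summing to 0.24005.
So P(bowl C | data) = (0.074074) / (0.24005) = 0.30858.

0.309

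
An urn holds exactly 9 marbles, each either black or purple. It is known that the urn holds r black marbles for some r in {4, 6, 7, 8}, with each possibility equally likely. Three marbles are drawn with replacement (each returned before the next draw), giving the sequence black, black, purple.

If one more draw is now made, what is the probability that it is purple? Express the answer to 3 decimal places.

Compute the likelihood of the observed sequence for each case: P(data | r = 4) = (4/9)(4/9)(5/9) = 0.10974; P(data | r = 6) = (6/9)(6/9)(3/9) = 0.14815; P(data | r = 7) = (7/9)(7/9)(2/9) = 0.13443; P(data | r = 8) = (8/9)(8/9)(1/9) = 0.087791.
The prior-weighted likelihoods are 1/4 · 0.10974 = 0.027435, 1/4 · 0.14815 = 0.037037, 1/4 · 0.13443 = 0.033608, 1/4 · 0.087791 = 0.021948; these sum to 0.12003.
Dividing through by the total gives posterior P(r = 4 | data) = 0.22857, P(r = 6 | data) = 0.30857, P(r = 7 | data) = 0.28, P(r = 8 | data) = 0.18286.
The predictive probability is P(purple next | data) = (5/9)(0.22857) + (1/3)(0.30857) + (2/9)(0.28) + (1/9)(0.18286) = 0.31238.

0.312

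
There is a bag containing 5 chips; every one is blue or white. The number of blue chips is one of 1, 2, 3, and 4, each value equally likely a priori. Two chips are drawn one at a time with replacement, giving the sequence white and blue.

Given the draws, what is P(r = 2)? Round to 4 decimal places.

Compute the likelihood of the observed sequence for each case: P(data | r = 1) = (4/5)(1/5) = 4/25; P(data | r = 2) = (3/5)(2/5) = 6/25; P(data | r = 3) = (2/5)(3/5) = 6/25; P(data | r = 4) = (1/5)(4/5) = 4/25.
Multiplying each by its prior: 1/4 · 4/25 = 1/25, 1/4 · 6/25 = 3/50, 1/4 · 6/25 = 3/50, 1/4 · 4/25 = 1/25; these sum to 1/5.
Hence P(r = 2 | data) = (3/50) / (1/5) = 3/10.

0.3000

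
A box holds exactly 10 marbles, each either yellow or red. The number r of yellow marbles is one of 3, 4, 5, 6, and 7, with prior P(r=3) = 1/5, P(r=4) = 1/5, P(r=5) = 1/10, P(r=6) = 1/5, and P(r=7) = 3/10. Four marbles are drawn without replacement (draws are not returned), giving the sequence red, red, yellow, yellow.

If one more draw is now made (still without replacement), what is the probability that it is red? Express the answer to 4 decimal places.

Under each hypothesis, the probability of the observed sequence is: P(data | r = 3) = (7/10)(6/9)(3/8)(2/7) = 1/20; P(data | r = 4) = (6/10)(5/9)(4/8)(3/7) = 1/14; P(data | r = 5) = (5/10)(4/9)(5/8)(4/7) = 5/63; P(data | r = 6) = (4/10)(3/9)(6/8)(5/7) = 1/14; P(data | r = 7) = (3/10)(2/9)(7/8)(6/7) = 1/20.
Weighting by the prior gives 1/5 · 1/20 = 1/100, 1/5 · 1/14 = 1/70, 1/10 · 5/63 = 1/126, 1/5 · 1/14 = 1/70, 3/10 · 1/20 = 3/200; with total 31/504.
Normalising, the posterior is P(r = 3 | data) = 0.16258, P(r = 4 | data) = 0.23226, P(r = 5 | data) = 0.12903, P(r = 6 | data) = 0.23226, P(r = 7 | data) = 0.24387.
The predictive probability is P(red next | data) = (5/6)(0.16258) + (2/3)(0.23226) + (1/2)(0.12903) + (1/3)(0.23226) + (1/6)(0.24387) = 0.4729.

0.4729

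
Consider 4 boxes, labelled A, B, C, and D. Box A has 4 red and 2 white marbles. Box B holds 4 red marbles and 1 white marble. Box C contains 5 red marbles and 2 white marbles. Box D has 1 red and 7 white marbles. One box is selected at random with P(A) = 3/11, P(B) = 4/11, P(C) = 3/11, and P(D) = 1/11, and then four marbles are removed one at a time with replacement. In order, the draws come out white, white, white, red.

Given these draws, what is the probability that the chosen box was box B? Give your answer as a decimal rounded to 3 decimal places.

The likelihood of the observed sequence under each hypothesis: P(data | box A) = (2/6)(2/6)(2/6)(4/6) = 0.024691; P(data | box B) = (1/5)(1/5)(1/5)(4/5) = 0.0064; P(data | box C) = (2/7)(2/7)(2/7)(5/7) = 0.01666; P(data | box D) = (7/8)(7/8)(7/8)(1/8) = 0.08374.
Weighting by the prior gives 3/11 · 0.024691 = 0.006734, 4/11 · 0.0064 = 0.0023273, 3/11 · 0.01666 = 0.0045436, 1/11 · 0.08374 = 0.0076127; summing to 0.021218.
By Bayes' rule, P(box B | data) = (0.0023273) / (0.021218) = 0.10969.

0.110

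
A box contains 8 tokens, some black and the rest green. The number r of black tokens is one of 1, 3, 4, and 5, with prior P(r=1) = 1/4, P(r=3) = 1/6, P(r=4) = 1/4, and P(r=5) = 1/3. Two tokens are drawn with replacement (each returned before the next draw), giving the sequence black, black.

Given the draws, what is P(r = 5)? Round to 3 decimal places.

0.592

For each hypothesis, P(data | H) works out to: P(data | r = 1) = (1/8)(1/8) = 1/64; P(data | r = 3) = (3/8)(3/8) = 9/64; P(data | r = 4) = (4/8)(4/8) = 1/4; P(data | r = 5) = (5/8)(5/8) = 25/64.
Multiplying each by its prior: 1/4 · 1/64 = 1/256, 1/6 · 9/64 = 3/128, 1/4 · 1/4 = 1/16, 1/3 · 25/64 = 25/192; these sum to 169/768.
By Bayes' rule, P(r = 5 | data) = (25/192) / (169/768) = 100/169.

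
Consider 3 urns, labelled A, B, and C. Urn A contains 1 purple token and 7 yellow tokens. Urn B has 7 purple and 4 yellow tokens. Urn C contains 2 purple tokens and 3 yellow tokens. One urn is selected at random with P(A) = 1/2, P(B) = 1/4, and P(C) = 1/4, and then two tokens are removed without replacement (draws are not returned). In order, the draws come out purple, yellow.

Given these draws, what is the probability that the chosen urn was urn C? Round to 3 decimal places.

Compute the likelihood of the observed sequence for each case: P(data | urn A) = (1/8)(7/7) = 1/8; P(data | urn B) = (7/11)(4/10) = 14/55; P(data | urn C) = (2/5)(3/4) = 3/10.
The prior-weighted likelihoods are 1/2 · 1/8 = 1/16, 1/4 · 14/55 = 7/110, 1/4 · 3/10 = 3/40; these sum to 177/880.
By Bayes' rule, P(urn C | data) = (3/40) / (177/880) = 22/59.

0.373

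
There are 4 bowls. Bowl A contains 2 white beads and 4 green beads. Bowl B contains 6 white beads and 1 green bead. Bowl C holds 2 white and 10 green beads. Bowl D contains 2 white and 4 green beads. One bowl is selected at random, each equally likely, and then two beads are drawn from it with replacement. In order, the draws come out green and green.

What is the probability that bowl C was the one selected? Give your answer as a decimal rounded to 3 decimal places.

Compute the likelihood of the observed sequence for each case: P(data | bowl A) = (4/6)(4/6) = 0.44444; P(data | bowl B) = (1/7)(1/7) = 0.020408; P(data | bowl C) = (10/12)(10/12) = 0.69444; P(data | bowl D) = (4/6)(4/6) = 0.44444.
The prior-weighted likelihoods are 1/4 · 0.44444 = 0.11111, 1/4 · 0.020408 = 0.005102, 1/4 · 0.69444 = 0.17361, 1/4 · 0.44444 = 0.11111; these sum to 0.40094.
So P(bowl C | data) = (0.17361) / (0.40094) = 0.43302.

0.433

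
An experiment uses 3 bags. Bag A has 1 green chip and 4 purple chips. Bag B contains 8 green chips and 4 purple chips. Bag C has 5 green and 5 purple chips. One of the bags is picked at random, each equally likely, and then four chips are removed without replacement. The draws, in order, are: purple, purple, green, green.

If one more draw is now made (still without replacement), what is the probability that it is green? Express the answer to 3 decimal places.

0.604

Under each hypothesis, the probability of the observed sequence is: P(data | bag A) = (4/5)(3/4)(1/3)(0/2) = 0; P(data | bag B) = (4/12)(3/11)(8/10)(7/9) = 0.056566; P(data | bag C) = (5/10)(4/9)(5/8)(4/7) = 0.079365.
Weighting by the prior gives 1/3 · 0 = 0, 1/3 · 0.056566 = 0.018855, 1/3 · 0.079365 = 0.026455; these sum to 0.04531.
The posterior is then P(bag A | data) = 0, P(bag B | data) = 0.41614, P(bag C | data) = 0.58386.
Averaging over the posterior, P(green next | data) = (3/4)(0.41614) + (1/2)(0.58386) = 0.60403.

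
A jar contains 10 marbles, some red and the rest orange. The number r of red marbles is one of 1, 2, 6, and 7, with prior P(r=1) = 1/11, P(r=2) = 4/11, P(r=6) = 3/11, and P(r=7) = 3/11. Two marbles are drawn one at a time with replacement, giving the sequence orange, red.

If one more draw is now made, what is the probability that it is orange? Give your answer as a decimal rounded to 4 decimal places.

Under each hypothesis, the probability of the observed sequence is: P(data | r = 1) = (9/10)(1/10) = 0.09; P(data | r = 2) = (8/10)(2/10) = 0.16; P(data | r = 6) = (4/10)(6/10) = 0.24; P(data | r = 7) = (3/10)(7/10) = 0.21.
Multiplying each by its prior: 1/11 · 0.09 = 0.0081818, 4/11 · 0.16 = 0.058182, 3/11 · 0.24 = 0.065455, 3/11 · 0.21 = 0.057273; with total 0.18909.
The posterior is then P(r = 1 | data) = 0.043269, P(r = 2 | data) = 0.30769, P(r = 6 | data) = 0.34615, P(r = 7 | data) = 0.30288.
The predictive probability is P(orange next | data) = (9/10)(0.043269) + (4/5)(0.30769) + (2/5)(0.34615) + (3/10)(0.30288) = 0.51442.

0.5144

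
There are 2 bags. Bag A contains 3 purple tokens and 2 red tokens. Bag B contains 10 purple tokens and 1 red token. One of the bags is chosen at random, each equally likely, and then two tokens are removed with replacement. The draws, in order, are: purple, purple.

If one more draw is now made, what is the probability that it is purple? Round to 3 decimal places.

0.815

For each hypothesis, P(data | H) works out to: P(data | bag A) = (3/5)(3/5) = 0.36; P(data | bag B) = (10/11)(10/11) = 0.82645.
Weighting by the prior gives 1/2 · 0.36 = 0.18, 1/2 · 0.82645 = 0.41322; these sum to 0.59322.
Normalising, the posterior is P(bag A | data) = 0.30343, P(bag B | data) = 0.69657.
The predictive probability is P(purple next | data) = (3/5)(0.30343) + (10/11)(0.69657) = 0.8153.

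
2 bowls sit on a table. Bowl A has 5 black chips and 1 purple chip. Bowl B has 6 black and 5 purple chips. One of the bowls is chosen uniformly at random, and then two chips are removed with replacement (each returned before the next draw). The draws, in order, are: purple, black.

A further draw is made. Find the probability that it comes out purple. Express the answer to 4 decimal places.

0.3512

Under each hypothesis, the probability of the observed sequence is: P(data | bowl A) = (1/6)(5/6) = 0.13889; P(data | bowl B) = (5/11)(6/11) = 0.24793.
The prior-weighted likelihoods are 1/2 · 0.13889 = 0.069444, 1/2 · 0.24793 = 0.12397; these sum to 0.19341.
The posterior is then P(bowl A | data) = 0.35905, P(bowl B | data) = 0.64095.
The predictive probability is P(purple next | data) = (1/6)(0.35905) + (5/11)(0.64095) = 0.35118.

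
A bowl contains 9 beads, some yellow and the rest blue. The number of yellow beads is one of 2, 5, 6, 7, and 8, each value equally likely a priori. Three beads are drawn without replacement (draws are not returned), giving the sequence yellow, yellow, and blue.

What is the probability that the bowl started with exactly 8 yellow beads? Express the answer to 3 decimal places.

0.173

Compute the likelihood of the observed sequence for each case: P(data | r = 2) = (2/9)(1/8)(7/7) = 1/36; P(data | r = 5) = (5/9)(4/8)(4/7) = 10/63; P(data | r = 6) = (6/9)(5/8)(3/7) = 5/28; P(data | r = 7) = (7/9)(6/8)(2/7) = 1/6; P(data | r = 8) = (8/9)(7/8)(1/7) = 1/9.
The prior-weighted likelihoods are 1/5 · 1/36 = 1/180, 1/5 · 10/63 = 2/63, 1/5 · 5/28 = 1/28, 1/5 · 1/6 = 1/30, 1/5 · 1/9 = 1/45; these sum to 9/70.
So P(r = 8 | data) = (1/45) / (9/70) = 14/81.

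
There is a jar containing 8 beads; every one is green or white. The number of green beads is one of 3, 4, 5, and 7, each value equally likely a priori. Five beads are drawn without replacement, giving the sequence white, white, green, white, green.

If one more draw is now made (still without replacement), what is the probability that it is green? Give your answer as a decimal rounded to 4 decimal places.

The likelihood of the observed sequence under each hypothesis: P(data | r = 3) = (5/8)(4/7)(3/6)(3/5)(2/4) = 3/56; P(data | r = 4) = (4/8)(3/7)(4/6)(2/5)(3/4) = 3/70; P(data | r = 5) = (3/8)(2/7)(5/6)(1/5)(4/4) = 1/56; P(data | r = 7) = (1/8)(0/7) = 0.
The prior-weighted likelihoods are 1/4 · 3/56 = 3/224, 1/4 · 3/70 = 3/280, 1/4 · 1/56 = 1/224, 1/4 · 0 = 0; summing to 1/35.
The posterior is then P(r = 3 | data) = 15/32, P(r = 4 | data) = 3/8, P(r = 5 | data) = 5/32, P(r = 7 | data) = 0.
So P(green next | data) = Σ P(green next | H) P(H | data) = (1/3)(15/32) + (2/3)(3/8) + (1)(5/32) = 9/16.

0.5625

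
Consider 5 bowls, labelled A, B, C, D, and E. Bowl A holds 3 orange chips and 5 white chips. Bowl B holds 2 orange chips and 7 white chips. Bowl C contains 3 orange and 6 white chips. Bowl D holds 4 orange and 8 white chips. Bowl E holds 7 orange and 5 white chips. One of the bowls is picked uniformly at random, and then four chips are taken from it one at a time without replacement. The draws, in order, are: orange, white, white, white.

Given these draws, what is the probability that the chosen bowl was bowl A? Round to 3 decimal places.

Under each hypothesis, the probability of the observed sequence is: P(data | bowl A) = (3/8)(5/7)(4/6)(3/5) = 0.10714; P(data | bowl B) = (2/9)(7/8)(6/7)(5/6) = 0.13889; P(data | bowl C) = (3/9)(6/8)(5/7)(4/6) = 0.11905; P(data | bowl D) = (4/12)(8/11)(7/10)(6/9) = 0.11313; P(data | bowl E) = (7/12)(5/11)(4/10)(3/9) = 0.035354.
Weighting by the prior gives 1/5 · 0.10714 = 0.021429, 1/5 · 0.13889 = 0.027778, 1/5 · 0.11905 = 0.02381, 1/5 · 0.11313 = 0.022626, 1/5 · 0.035354 = 0.0070707; these sum to 0.10271.
Hence P(bowl A | data) = (0.021429) / (0.10271) = 0.20863.

0.209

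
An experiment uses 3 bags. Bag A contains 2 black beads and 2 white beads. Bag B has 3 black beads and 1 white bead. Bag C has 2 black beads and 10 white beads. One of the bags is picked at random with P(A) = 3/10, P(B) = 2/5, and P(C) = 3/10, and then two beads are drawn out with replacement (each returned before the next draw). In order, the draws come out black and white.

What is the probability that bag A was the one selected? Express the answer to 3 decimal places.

0.391

Under each hypothesis, the probability of the observed sequence is: P(data | bag A) = (2/4)(2/4) = 1/4; P(data | bag B) = (3/4)(1/4) = 3/16; P(data | bag C) = (2/12)(10/12) = 5/36.
The prior-weighted likelihoods are 3/10 · 1/4 = 3/40, 2/5 · 3/16 = 3/40, 3/10 · 5/36 = 1/24; these sum to 23/120.
Therefore the posterior P(bag A | data) = (3/40) / (23/120) = 9/23.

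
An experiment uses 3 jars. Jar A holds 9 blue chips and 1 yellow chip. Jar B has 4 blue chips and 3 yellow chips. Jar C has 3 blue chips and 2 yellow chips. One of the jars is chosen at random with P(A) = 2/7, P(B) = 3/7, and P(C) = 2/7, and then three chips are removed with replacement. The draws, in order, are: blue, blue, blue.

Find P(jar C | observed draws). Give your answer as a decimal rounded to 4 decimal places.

Under each hypothesis, the probability of the observed sequence is: P(data | jar A) = (9/10)(9/10)(9/10) = 0.729; P(data | jar B) = (4/7)(4/7)(4/7) = 0.18659; P(data | jar C) = (3/5)(3/5)(3/5) = 0.216.
The prior-weighted likelihoods are 2/7 · 0.729 = 0.20829, 3/7 · 0.18659 = 0.079967, 2/7 · 0.216 = 0.061714; summing to 0.34997.
So P(jar C | data) = (0.061714) / (0.34997) = 0.17634.

0.1763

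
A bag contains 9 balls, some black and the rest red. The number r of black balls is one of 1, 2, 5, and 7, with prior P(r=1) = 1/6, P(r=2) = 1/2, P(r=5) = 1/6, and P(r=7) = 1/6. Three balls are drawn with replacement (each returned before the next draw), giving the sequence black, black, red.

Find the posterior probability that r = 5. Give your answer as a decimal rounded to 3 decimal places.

0.345

Compute the likelihood of the observed sequence for each case: P(data | r = 1) = (1/9)(1/9)(8/9) = 0.010974; P(data | r = 2) = (2/9)(2/9)(7/9) = 0.038409; P(data | r = 5) = (5/9)(5/9)(4/9) = 0.13717; P(data | r = 7) = (7/9)(7/9)(2/9) = 0.13443.
Weighting by the prior gives 1/6 · 0.010974 = 0.001829, 1/2 · 0.038409 = 0.019204, 1/6 · 0.13717 = 0.022862, 1/6 · 0.13443 = 0.022405; summing to 0.066301.
By Bayes' rule, P(r = 5 | data) = (0.022862) / (0.066301) = 0.34483.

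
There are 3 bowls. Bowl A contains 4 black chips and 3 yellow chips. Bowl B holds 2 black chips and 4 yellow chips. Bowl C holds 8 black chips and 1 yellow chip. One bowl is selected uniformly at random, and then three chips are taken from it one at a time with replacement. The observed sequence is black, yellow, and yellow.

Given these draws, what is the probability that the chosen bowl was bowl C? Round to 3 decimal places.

The likelihood of the observed sequence under each hypothesis: P(data | bowl A) = (4/7)(3/7)(3/7) = 0.10496; P(data | bowl B) = (2/6)(4/6)(4/6) = 0.14815; P(data | bowl C) = (8/9)(1/9)(1/9) = 0.010974.
Weighting by the prior gives 1/3 · 0.10496 = 0.034985, 1/3 · 0.14815 = 0.049383, 1/3 · 0.010974 = 0.003658; summing to 0.088026.
So P(bowl C | data) = (0.003658) / (0.088026) = 0.041556.

0.042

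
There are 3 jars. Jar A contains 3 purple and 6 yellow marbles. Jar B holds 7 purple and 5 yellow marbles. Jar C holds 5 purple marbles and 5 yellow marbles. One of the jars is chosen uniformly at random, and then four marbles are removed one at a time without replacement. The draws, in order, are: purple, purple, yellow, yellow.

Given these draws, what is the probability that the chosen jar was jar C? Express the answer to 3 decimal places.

Under each hypothesis, the probability of the observed sequence is: P(data | jar A) = (3/9)(2/8)(6/7)(5/6) = 0.059524; P(data | jar B) = (7/12)(6/11)(5/10)(4/9) = 0.070707; P(data | jar C) = (5/10)(4/9)(5/8)(4/7) = 0.079365.
The prior-weighted likelihoods are 1/3 · 0.059524 = 0.019841, 1/3 · 0.070707 = 0.023569, 1/3 · 0.079365 = 0.026455; these sum to 0.069865.
By Bayes' rule, P(jar C | data) = (0.026455) / (0.069865) = 0.37866.

0.379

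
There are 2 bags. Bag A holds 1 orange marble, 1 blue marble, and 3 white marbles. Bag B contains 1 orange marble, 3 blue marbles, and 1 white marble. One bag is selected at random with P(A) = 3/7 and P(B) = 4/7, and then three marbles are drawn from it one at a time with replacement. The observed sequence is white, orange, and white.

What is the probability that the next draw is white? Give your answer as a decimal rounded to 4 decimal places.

Under each hypothesis, the probability of the observed sequence is: P(data | bag A) = (3/5)(1/5)(3/5) = 9/125; P(data | bag B) = (1/5)(1/5)(1/5) = 1/125.
Weighting by the prior gives 3/7 · 9/125 = 27/875, 4/7 · 1/125 = 4/875; with total 31/875.
Normalising, the posterior is P(bag A | data) = 27/31, P(bag B | data) = 4/31.
The predictive probability is P(white next | data) = (3/5)(27/31) + (1/5)(4/31) = 17/31.

0.5484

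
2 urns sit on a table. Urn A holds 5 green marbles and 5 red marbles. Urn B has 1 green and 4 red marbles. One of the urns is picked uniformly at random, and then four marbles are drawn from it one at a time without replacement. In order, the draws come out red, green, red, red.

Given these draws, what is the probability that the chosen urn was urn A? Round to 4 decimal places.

Under each hypothesis, the probability of the observed sequence is: P(data | urn A) = (5/10)(5/9)(4/8)(3/7) = 5/84; P(data | urn B) = (4/5)(1/4)(3/3)(2/2) = 1/5.
The prior-weighted likelihoods are 1/2 · 5/84 = 5/168, 1/2 · 1/5 = 1/10; with total 109/840.
Therefore the posterior P(urn A | data) = (5/168) / (109/840) = 25/109.

0.2294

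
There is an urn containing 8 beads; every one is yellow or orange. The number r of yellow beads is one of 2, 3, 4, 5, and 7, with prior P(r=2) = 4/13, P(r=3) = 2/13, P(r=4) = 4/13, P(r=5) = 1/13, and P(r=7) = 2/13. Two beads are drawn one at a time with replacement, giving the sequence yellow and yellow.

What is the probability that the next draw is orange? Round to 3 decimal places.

0.348

For each hypothesis, P(data | H) works out to: P(data | r = 2) = (2/8)(2/8) = 1/16; P(data | r = 3) = (3/8)(3/8) = 9/64; P(data | r = 4) = (4/8)(4/8) = 1/4; P(data | r = 5) = (5/8)(5/8) = 25/64; P(data | r = 7) = (7/8)(7/8) = 49/64.
Multiplying each by its prior: 4/13 · 1/16 = 1/52, 2/13 · 9/64 = 9/416, 4/13 · 1/4 = 1/13, 1/13 · 25/64 = 25/832, 2/13 · 49/64 = 49/416; summing to 17/64.
Dividing through by the total gives posterior P(r = 2 | data) = 0.072398, P(r = 3 | data) = 0.081448, P(r = 4 | data) = 0.28959, P(r = 5 | data) = 0.11312, P(r = 7 | data) = 0.44344.
So P(orange next | data) = Σ P(orange next | H) P(H | data) = (3/4)(0.072398) + (5/8)(0.081448) + (1/2)(0.28959) + (3/8)(0.11312) + (1/8)(0.44344) = 0.34785.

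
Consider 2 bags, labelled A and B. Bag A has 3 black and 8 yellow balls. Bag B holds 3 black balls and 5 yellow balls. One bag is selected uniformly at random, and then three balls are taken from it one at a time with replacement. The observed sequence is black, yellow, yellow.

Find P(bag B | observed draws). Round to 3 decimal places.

Compute the likelihood of the observed sequence for each case: P(data | bag A) = (3/11)(8/11)(8/11) = 0.14425; P(data | bag B) = (3/8)(5/8)(5/8) = 0.14648.
Weighting by the prior gives 1/2 · 0.14425 = 0.072126, 1/2 · 0.14648 = 0.073242; summing to 0.14537.
By Bayes' rule, P(bag B | data) = (0.073242) / (0.14537) = 0.50384.

0.504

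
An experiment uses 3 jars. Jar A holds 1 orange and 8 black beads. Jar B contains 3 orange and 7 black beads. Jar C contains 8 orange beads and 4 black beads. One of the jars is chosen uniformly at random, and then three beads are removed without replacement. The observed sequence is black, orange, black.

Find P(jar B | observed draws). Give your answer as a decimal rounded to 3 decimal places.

0.488

The likelihood of the observed sequence under each hypothesis: P(data | jar A) = (8/9)(1/8)(7/7) = 0.11111; P(data | jar B) = (7/10)(3/9)(6/8) = 0.175; P(data | jar C) = (4/12)(8/11)(3/10) = 0.072727.
The prior-weighted likelihoods are 1/3 · 0.11111 = 0.037037, 1/3 · 0.175 = 0.058333, 1/3 · 0.072727 = 0.024242; these sum to 0.11961.
Hence P(jar B | data) = (0.058333) / (0.11961) = 0.48768.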